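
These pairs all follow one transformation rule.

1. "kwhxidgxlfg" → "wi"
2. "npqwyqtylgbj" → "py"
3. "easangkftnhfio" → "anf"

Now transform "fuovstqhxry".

Looking at the pairs, the operation is to keep one character in every 3, starting at position 2 (positions 2nd, 5th, 8th, ...), then delete the last 2 characters.
Starting from "fuovstqhxry": after the first operation, "ushy"; after the second, "us".

us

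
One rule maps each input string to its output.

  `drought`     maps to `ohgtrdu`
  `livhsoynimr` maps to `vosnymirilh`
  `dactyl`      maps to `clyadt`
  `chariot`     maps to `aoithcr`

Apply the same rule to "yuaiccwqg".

accqwguyi

What's happening: swap each adjacent pair of characters (1↔2, 3↔4, ...), then move the first 3 characters to the end (rotate left by 3).
Working it through for "yuaiccwqg": intermediate "uyiaccqwg", final "accqwguyi".
(Check on "chariot": → "hcraoit" → "aoithcr" ✓)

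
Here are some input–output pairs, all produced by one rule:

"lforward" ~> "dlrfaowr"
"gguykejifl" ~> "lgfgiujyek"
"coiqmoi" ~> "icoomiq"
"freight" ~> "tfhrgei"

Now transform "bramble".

eblrbam

The rule is to reverse the string, then take characters alternately from the front and the back (1st, last, 2nd, 2nd-last, ...).
Applying both steps to "bramble": "elbmarb", then "eblrbam".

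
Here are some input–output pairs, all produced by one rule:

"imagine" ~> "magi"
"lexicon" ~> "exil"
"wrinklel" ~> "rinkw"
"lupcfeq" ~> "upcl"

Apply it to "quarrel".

uarq

Each output is the input with this applied: delete the last 3 characters, then move the first character to the end.
For "quarrel" the result is "uarq".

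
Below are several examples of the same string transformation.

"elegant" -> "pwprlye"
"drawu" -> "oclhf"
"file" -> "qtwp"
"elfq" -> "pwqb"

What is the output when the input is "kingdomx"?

The transformation: shift every letter 11 places forward in the alphabet (wrapping around).
Applying that to "kingdomx" gives "vtyrozxi".

vtyrozxi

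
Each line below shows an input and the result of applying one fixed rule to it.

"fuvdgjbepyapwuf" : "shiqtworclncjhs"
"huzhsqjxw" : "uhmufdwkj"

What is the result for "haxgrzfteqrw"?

Rule — shift every letter 13 places forward in the alphabet (wrapping around) — i.e. ROT13.
For "haxgrzfteqrw" the result is "unktemsgrdej".

unktemsgrdej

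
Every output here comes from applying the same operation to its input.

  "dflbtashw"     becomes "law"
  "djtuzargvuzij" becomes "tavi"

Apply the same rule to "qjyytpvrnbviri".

ypni

What's happening: keep one character in every 3, starting at position 3 (positions 3rd, 6th, 9th, ...).
So "qjyytpvrnbviri" becomes "ypni".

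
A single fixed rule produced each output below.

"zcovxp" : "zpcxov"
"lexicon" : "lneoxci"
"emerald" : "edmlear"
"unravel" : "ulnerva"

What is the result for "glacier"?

grleaic

Each output is the input with this applied: take characters alternately from the front and the back (1st, last, 2nd, 2nd-last, ...).
"glacier" → "grleaic".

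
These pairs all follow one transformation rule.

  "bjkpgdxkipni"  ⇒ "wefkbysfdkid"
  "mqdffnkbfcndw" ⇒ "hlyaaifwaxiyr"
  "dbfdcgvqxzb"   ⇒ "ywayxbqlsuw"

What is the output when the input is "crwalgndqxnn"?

xmrvgbiylsii

Rule — shift every letter 5 places backward in the alphabet (wrapping around).
"crwalgndqxnn" → "xmrvgbiylsii".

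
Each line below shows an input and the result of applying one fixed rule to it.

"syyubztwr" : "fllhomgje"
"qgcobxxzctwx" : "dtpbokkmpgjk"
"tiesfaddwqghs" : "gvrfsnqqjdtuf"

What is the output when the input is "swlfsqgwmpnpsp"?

In each case the input is transformed by: shift every letter 13 places forward in the alphabet (wrapping around) — i.e. ROT13.
"swlfsqgwmpnpsp" → "fjysfdtjzcacfc".

fjysfdtjzcacfc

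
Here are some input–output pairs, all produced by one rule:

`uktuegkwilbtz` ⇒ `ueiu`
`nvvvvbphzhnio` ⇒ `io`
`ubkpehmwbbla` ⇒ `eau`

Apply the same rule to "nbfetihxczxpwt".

Looking at the pairs, the operation is to move the first 2 characters to the end (rotate left by 2), then keep only the vowels.
Starting from "nbfetihxczxpwt": after the first operation, "fetihxczxpwtnb"; after the second, "ei".

ei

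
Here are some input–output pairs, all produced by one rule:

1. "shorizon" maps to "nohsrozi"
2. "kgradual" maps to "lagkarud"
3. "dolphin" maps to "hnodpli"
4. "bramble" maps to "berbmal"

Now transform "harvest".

In each case the input is transformed by: swap each adjacent pair of characters (1↔2, 3↔4, ...), then move the last 2 characters to the front (rotate right by 2).
Applying both steps to "harvest": "ahvrset", then "etahvrs".

etahvrs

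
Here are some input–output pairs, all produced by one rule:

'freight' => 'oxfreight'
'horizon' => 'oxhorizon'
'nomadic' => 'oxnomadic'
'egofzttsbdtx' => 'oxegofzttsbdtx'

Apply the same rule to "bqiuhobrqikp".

oxbqiuhobrqikp

The transformation: prepend "ox".
Applying that to "bqiuhobrqikp" gives "oxbqiuhobrqikp".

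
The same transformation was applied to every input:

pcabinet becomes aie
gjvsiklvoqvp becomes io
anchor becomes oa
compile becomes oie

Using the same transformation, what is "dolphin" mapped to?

oi

What's happening: move the first character to the end, then keep only the vowels.
Working it through for "dolphin": intermediate "olphind", final "oi".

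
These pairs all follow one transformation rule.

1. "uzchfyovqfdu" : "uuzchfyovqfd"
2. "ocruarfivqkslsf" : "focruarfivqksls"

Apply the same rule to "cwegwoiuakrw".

wcwegwoiuakr

In each case the input is transformed by: move the last character to the front.
Applying that to "cwegwoiuakrw" gives "wcwegwoiuakr".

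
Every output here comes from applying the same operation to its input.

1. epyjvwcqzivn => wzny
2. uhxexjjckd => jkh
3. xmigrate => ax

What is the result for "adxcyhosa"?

hax

What's happening: move the first 3 characters to the end (rotate left by 3), then keep one character in every 3, starting at position 3 (positions 3rd, 6th, 9th, ...).
On "adxcyhosa" that produces "hax".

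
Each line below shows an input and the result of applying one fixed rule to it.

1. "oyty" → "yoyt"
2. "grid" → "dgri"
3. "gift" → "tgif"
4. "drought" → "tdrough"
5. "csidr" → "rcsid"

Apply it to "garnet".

tgarne

The pattern: move the last character to the front.
Doing the same to "garnet": "tgarne".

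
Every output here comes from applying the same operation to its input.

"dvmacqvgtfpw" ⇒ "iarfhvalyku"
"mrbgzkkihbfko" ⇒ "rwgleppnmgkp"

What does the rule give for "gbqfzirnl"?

Each output is the input with this applied: delete the last character, then shift every letter 5 places forward in the alphabet (wrapping around).
"gbqfzirnl" → "gbqfzirn" → "lgvkenws".

lgvkenws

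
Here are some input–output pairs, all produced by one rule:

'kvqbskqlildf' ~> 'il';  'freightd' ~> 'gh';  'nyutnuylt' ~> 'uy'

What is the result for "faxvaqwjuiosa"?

The rule is to move the last 2 characters to the front (rotate right by 2), then keep only the last 2 characters.
For "faxvaqwjuiosa", step one produces "safaxvaqwjuio"; step two turns that into "io".

io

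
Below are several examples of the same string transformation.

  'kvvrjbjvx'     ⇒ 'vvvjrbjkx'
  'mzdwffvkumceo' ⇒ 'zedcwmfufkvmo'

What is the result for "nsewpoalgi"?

sgelwaponi

In each case the input is transformed by: take characters alternately from the front and the back (1st, last, 2nd, 2nd-last, ...), then move the first 2 characters to the end (rotate left by 2).
Doing the same to "nsewpoalgi": "sgelwaponi".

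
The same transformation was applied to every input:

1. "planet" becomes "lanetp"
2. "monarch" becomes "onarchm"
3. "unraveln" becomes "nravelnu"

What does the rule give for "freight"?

The transformation: move the first character to the end.
"freight" → "reightf".

reightf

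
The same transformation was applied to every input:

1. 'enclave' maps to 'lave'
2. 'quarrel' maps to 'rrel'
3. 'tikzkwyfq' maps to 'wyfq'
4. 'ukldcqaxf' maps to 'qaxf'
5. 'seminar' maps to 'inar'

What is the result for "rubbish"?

bish

Rule — keep only the last 4 characters.
For "rubbish" the result is "bish".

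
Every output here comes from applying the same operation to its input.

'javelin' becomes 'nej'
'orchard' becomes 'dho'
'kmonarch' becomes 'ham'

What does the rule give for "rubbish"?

hbr

Rule — reverse the string, then keep one character in every 3, starting at position 1 (positions 1st, 4th, 7th, ...).
On "rubbish": the first step gives "hsibbur", and the second then gives "hbr".
(Check on "kmonarch": → "hcranomk" → "ham" ✓)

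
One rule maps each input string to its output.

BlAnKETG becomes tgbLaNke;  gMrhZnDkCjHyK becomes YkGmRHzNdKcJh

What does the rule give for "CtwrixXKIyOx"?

Rule — move the last 2 characters to the front (rotate right by 2), then flip the case of every letter.
Working it through for "CtwrixXKIyOx": intermediate "OxCtwrixXKIy", final "oXcTWRIXxkiY".

oXcTWRIXxkiY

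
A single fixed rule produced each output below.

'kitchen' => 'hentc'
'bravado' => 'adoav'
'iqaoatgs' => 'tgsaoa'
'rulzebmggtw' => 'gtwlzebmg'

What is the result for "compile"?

Each output is the input with this applied: delete the first 2 characters, then move the last 3 characters to the front (rotate right by 3).
Working it through for "compile": intermediate "mpile", final "ilemp".

ilemp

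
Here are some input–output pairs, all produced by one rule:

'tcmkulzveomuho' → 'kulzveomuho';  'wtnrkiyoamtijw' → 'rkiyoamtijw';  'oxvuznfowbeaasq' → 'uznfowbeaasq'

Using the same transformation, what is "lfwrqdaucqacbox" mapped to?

What's happening: delete the first 3 characters.
On "lfwrqdaucqacbox" that produces "rqdaucqacbox".

rqdaucqacbox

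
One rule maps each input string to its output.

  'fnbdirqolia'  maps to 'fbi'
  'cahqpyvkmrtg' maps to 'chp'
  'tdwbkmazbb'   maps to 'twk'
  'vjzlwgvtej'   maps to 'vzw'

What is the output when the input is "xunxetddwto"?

The rule is to keep every other character starting from the first (positions 1st, 3rd, 5th, ...), then keep only the first 3 characters.
Applying that to "xunxetddwto" gives "xne".

xne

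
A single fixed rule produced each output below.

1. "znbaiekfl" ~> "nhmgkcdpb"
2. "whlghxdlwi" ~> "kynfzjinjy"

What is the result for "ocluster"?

The pattern: reverse the string, then shift every letter 2 places forward in the alphabet (wrapping around).
For "ocluster", step one produces "retsulco"; step two turns that into "tgvuwneq".

tgvuwneq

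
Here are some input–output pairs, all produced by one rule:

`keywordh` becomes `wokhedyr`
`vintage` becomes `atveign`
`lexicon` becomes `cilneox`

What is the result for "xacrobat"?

Each output is the input with this applied: take characters alternately from the front and the back (1st, last, 2nd, 2nd-last, ...), then move the last 2 characters to the front (rotate right by 2).
For "xacrobat" the result is "roxtaacb".

roxtaacb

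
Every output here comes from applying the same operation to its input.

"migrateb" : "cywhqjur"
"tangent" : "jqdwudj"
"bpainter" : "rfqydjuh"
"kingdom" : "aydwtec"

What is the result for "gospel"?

weifub

Looking at the pairs, the operation is to shift every letter 10 places backward in the alphabet (wrapping around).
So "gospel" becomes "weifub".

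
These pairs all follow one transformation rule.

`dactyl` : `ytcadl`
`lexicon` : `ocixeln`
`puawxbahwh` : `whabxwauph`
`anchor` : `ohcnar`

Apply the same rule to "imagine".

The transformation: reverse the string, then move the first character to the end.
Doing the same to "imagine": "nigamie".

nigamie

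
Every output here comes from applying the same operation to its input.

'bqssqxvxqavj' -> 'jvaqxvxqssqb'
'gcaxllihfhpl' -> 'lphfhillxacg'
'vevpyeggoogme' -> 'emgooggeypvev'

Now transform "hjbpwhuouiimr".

rmiiuouhwpbjh

Looking at the pairs, the operation is to reverse the string.
Doing the same to "hjbpwhuouiimr": "rmiiuouhwpbjh".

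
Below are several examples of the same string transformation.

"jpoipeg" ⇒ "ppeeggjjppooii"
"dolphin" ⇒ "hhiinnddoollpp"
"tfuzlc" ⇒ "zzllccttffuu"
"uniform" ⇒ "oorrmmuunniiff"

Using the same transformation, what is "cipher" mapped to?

hheerrcciipp

Rule — move the last 3 characters to the front (rotate right by 3), then double every character.
Applying both steps to "cipher": "hercip", then "hheerrcciipp".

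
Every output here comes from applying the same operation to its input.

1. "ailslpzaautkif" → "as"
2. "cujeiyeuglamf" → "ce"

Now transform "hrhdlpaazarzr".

Rule — keep one character in every 3, starting at position 1 (positions 1st, 4th, 7th, ...), then delete the last 3 characters.
On "hrhdlpaazarzr": the first step gives "hdaar", and the second then gives "hd".

hd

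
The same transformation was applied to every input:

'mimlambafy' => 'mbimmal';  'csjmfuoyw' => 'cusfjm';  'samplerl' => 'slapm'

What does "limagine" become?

lgiam

What's happening: delete the last 3 characters, then take characters alternately from the front and the back (1st, last, 2nd, 2nd-last, ...).
Applying both steps to "limagine": "limag", then "lgiam".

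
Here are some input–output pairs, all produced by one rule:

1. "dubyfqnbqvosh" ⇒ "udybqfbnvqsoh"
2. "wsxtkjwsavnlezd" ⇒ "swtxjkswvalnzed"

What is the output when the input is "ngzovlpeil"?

In each case the input is transformed by: swap each adjacent pair of characters (1↔2, 3↔4, ...).
On "ngzovlpeil" that produces "gnozlvepli".

gnozlvepli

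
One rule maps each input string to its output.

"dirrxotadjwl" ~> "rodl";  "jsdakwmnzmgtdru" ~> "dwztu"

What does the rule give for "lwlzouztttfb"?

What's happening: keep one character in every 3, starting at position 3 (positions 3rd, 6th, 9th, ...).
Doing the same to "lwlzouztttfb": "lutb".

lutb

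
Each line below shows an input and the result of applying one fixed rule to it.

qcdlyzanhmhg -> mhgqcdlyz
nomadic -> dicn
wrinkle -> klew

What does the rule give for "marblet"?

letm

Each output is the input with this applied: move the last 3 characters to the front (rotate right by 3), then delete the last 3 characters.
Applying both steps to "marblet": "letmarb", then "letm".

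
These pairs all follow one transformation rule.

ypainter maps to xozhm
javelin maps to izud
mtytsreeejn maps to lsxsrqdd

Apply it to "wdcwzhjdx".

Rule — shift every letter 1 place backward in the alphabet (wrapping around), then delete the last 3 characters.
For "wdcwzhjdx" the result is "vcbvyg".

vcbvyg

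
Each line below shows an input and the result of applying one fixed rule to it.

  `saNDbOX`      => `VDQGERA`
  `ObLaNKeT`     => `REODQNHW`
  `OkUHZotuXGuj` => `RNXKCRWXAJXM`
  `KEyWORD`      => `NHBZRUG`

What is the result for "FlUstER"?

IOXVWHU

Each output is the input with this applied: shift every letter 3 places forward in the alphabet (wrapping around), then convert every letter to uppercase.
Starting from "FlUstER": after the first operation, "IoXvwHU"; after the second, "IOXVWHU".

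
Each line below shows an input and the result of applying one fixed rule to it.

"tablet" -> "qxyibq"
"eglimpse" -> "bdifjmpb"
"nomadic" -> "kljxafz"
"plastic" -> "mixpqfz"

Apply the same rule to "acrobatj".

xzolyxqg

The rule is to shift every letter 3 places backward in the alphabet (wrapping around).
So "acrobatj" becomes "xzolyxqg".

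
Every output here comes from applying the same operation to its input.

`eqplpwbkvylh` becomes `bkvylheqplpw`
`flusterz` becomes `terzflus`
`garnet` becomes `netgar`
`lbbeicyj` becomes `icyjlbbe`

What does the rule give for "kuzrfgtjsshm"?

tjsshmkuzrfg

The rule is to swap the front and back halves of the string.
So "kuzrfgtjsshm" becomes "tjsshmkuzrfg".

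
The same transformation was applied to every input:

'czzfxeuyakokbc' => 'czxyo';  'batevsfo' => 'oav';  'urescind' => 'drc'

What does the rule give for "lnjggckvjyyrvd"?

The transformation: keep one character in every 3, starting at position 2 (positions 2nd, 5th, 8th, ...), then move the last character to the front.
Applying that to "lnjggckvjyyrvd" gives "dngvy".

dngvy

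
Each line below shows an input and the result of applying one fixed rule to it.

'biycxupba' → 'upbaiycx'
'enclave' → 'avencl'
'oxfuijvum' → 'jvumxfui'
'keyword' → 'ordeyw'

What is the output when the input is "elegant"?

In each case the input is transformed by: delete the first character, then swap the front and back halves of the string.
Applying both steps to "elegant": "legant", then "antleg".

antleg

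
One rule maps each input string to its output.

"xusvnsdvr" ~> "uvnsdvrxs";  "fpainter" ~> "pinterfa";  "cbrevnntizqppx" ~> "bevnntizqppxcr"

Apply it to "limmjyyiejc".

What's happening: move the first 2 characters to the end (rotate left by 2), then swap the first and last characters.
On "limmjyyiejc": the first step gives "mmjyyiejcli", and the second then gives "imjyyiejclm".

imjyyiejclm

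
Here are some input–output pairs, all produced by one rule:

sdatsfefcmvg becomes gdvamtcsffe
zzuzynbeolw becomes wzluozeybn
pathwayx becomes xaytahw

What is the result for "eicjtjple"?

What's happening: take characters alternately from the front and the back (1st, last, 2nd, 2nd-last, ...), then delete the first character.
"eicjtjple" → "eeilcpjjt" → "eilcpjjt".

eilcpjjt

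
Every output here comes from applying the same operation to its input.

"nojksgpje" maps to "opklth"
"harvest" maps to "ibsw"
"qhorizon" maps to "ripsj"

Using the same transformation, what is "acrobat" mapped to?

bdsp

Looking at the pairs, the operation is to delete the last 3 characters, then shift every letter 1 place forward in the alphabet (wrapping around).
On "acrobat": the first step gives "acro", and the second then gives "bdsp".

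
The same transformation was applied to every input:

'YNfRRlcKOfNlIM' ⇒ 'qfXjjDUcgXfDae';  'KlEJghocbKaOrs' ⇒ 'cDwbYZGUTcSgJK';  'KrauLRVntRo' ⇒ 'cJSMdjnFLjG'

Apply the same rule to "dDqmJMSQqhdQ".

VvIEbekiIZVi

The pattern: shift every letter 8 places backward in the alphabet (wrapping around), then flip the case of every letter.
On "dDqmJMSQqhdQ" that produces "VvIEbekiIZVi".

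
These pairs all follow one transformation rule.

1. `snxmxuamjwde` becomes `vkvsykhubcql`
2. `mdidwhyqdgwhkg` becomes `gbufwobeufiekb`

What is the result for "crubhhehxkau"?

szffcfviysap

The rule is to shift every letter 2 places backward in the alphabet (wrapping around), then move the first 2 characters to the end (rotate left by 2).
Working it through for "crubhhehxkau": intermediate "apszffcfviys", final "szffcfviysap".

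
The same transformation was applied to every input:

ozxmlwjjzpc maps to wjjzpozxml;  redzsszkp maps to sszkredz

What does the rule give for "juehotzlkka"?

What's happening: delete the last character, then swap the front and back halves of the string.
"juehotzlkka" → "juehotzlkk" → "tzlkkjueho".

tzlkkjueho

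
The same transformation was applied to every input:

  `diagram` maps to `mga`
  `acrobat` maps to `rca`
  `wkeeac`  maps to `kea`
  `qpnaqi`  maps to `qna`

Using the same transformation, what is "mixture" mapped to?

Looking at the pairs, the operation is to sort the characters into reverse alphabetical order, then keep every other character starting from the second (positions 2nd, 4th, 6th, ...).
Working it through for "mixture": intermediate "xutrmie", final "uri".

uri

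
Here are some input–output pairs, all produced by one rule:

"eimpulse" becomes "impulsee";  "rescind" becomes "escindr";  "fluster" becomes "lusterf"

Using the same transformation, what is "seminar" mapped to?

The pattern: move the first character to the end.
For "seminar" the result is "eminars".

eminars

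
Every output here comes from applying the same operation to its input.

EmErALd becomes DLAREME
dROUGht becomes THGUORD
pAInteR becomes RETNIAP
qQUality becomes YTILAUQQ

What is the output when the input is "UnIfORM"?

The rule is to reverse the string, then convert every letter to uppercase.
"UnIfORM" → "MROfInU" → "MROFINU".

MROFINU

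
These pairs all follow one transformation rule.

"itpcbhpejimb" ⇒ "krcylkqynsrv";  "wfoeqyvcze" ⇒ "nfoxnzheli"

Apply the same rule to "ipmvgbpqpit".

cryvepkyzyr

In each case the input is transformed by: shift every letter 9 places forward in the alphabet (wrapping around), then move the last character to the front.
Applying both steps to "ipmvgbpqpit": "ryvepkyzyrc", then "cryvepkyzyr".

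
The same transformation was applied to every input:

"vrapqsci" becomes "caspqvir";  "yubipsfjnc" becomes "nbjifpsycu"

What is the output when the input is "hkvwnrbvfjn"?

jvfwvnbrhnk

Rule — take characters alternately from the front and the back (1st, last, 2nd, 2nd-last, ...), then move the first 3 characters to the end (rotate left by 3).
Applying both steps to "hkvwnrbvfjn": "hnkjvfwvnbr", then "jvfwvnbrhnk".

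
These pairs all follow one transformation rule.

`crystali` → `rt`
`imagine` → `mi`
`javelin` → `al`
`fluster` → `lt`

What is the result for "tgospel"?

The rule is to move the last character to the front, then keep one character in every 3, starting at position 3 (positions 3rd, 6th, 9th, ...).
For "tgospel", step one produces "ltgospe"; step two turns that into "gp".

gp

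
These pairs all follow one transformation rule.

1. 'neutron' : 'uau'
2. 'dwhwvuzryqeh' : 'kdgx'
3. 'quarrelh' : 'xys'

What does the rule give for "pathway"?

Each output is the input with this applied: shift every letter 7 places forward in the alphabet (wrapping around), then keep one character in every 3, starting at position 1 (positions 1st, 4th, 7th, ...).
So "pathway" becomes "wof".
(Check on "dwhwvuzryqeh": → "kdodcbgyfxlo" → "kdgx" ✓)

wof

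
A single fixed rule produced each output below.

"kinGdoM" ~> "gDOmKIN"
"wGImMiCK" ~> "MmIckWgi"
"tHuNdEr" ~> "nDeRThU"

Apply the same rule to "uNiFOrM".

foRmUnI

Rule — flip the case of every letter, then move the first 3 characters to the end (rotate left by 3).
Working it through for "uNiFOrM": intermediate "UnIfoRm", final "foRmUnI".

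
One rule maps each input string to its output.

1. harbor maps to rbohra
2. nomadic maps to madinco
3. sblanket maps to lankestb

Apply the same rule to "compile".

The transformation: swap the first and last characters, then move the first 2 characters to the end (rotate left by 2).
Starting from "compile": after the first operation, "eompilc"; after the second, "mpilceo".

mpilceo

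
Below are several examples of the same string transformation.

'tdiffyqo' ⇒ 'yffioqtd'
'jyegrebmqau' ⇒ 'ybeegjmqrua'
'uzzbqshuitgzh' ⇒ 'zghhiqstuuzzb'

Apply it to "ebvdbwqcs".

Rule — sort the characters into alphabetical order, then swap the first and last characters.
Working it through for "ebvdbwqcs": intermediate "bbcdeqsvw", final "wbcdeqsvb".

wbcdeqsvb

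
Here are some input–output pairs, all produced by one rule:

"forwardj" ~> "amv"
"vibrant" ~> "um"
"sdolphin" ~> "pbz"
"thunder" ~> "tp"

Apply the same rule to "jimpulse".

The transformation: keep one character in every 3, starting at position 2 (positions 2nd, 5th, 8th, ...), then shift every letter 12 places forward in the alphabet (wrapping around).
On "jimpulse": the first step gives "iue", and the second then gives "ugq".

ugq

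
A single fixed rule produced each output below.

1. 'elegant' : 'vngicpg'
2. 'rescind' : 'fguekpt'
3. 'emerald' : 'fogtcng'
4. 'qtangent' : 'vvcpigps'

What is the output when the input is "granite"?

In each case the input is transformed by: shift every letter 2 places forward in the alphabet (wrapping around), then swap the first and last characters.
On "granite": the first step gives "itcpkvg", and the second then gives "gtcpkvi".

gtcpkvi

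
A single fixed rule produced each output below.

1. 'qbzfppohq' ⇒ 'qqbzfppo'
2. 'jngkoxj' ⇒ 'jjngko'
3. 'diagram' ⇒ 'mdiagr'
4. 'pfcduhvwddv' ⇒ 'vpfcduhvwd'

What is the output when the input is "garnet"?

tgarn

In each case the input is transformed by: move the last 2 characters to the front (rotate right by 2), then delete the first character.
Working it through for "garnet": intermediate "etgarn", final "tgarn".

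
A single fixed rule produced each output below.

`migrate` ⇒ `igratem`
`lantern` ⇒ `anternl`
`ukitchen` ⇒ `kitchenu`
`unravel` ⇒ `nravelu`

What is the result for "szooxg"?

What's happening: move the first character to the end.
"szooxg" → "zooxgs".

zooxgs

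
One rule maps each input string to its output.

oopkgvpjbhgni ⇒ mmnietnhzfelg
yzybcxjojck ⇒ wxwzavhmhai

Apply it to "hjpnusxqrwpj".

fhnlsqvopunh

The rule is to shift every letter 2 places backward in the alphabet (wrapping around).
On "hjpnusxqrwpj" that produces "fhnlsqvopunh".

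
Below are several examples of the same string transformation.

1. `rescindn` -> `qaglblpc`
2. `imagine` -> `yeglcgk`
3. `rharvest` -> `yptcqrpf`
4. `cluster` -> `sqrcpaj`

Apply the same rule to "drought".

Each output is the input with this applied: shift every letter 2 places backward in the alphabet (wrapping around), then move the first 2 characters to the end (rotate left by 2).
"drought" → "bpmsefr" → "msefrbp".

msefrbp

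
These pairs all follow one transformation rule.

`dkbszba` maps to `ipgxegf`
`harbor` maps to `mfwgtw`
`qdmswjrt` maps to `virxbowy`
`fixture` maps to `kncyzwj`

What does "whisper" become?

bmnxujw

Looking at the pairs, the operation is to shift every letter 5 places forward in the alphabet (wrapping around).
On "whisper" that produces "bmnxujw".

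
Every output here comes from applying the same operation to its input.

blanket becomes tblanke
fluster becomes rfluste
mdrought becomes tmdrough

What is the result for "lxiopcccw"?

The transformation: move the last character to the front.
"lxiopcccw" → "wlxiopccc".

wlxiopccc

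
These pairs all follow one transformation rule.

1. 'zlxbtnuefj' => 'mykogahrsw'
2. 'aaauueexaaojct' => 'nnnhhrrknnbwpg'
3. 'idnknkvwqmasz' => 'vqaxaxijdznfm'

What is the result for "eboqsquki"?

The rule is to shift every letter 13 places forward in the alphabet (wrapping around) — i.e. ROT13.
Applying that to "eboqsquki" gives "robdfdhxv".

robdfdhxv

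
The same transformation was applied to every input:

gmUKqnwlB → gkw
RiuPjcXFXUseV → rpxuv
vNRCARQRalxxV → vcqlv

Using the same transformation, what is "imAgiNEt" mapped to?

ige

The transformation: keep one character in every 3, starting at position 1 (positions 1st, 4th, 7th, ...), then convert every letter to lowercase.
Applying both steps to "imAgiNEt": "igE", then "ige".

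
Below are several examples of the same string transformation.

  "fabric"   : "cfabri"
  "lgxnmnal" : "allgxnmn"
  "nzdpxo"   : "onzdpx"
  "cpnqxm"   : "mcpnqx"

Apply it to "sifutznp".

npsifutz

Each output is the input with this applied: swap the front and back halves of the string, then move the first 2 characters to the end (rotate left by 2).
Applying both steps to "sifutznp": "tznpsifu", then "npsifutz".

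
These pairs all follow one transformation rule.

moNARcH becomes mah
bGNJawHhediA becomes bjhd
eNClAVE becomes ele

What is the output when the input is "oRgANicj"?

Each output is the input with this applied: keep one character in every 3, starting at position 1 (positions 1st, 4th, 7th, ...), then convert every letter to lowercase.
So "oRgANicj" becomes "oac".

oac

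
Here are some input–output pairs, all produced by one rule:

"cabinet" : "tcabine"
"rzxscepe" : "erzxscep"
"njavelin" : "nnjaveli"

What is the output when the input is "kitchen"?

The transformation: move the last character to the front.
On "kitchen" that produces "nkitche".

nkitche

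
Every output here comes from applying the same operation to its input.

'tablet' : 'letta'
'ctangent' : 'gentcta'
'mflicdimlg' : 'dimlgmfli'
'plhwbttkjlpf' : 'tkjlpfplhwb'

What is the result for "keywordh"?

ordhkey

The transformation: swap the front and back halves of the string, then delete the last character.
On "keywordh" that produces "ordhkey".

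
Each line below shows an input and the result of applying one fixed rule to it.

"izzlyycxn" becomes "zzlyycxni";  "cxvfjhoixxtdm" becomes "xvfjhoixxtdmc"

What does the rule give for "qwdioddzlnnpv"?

Looking at the pairs, the operation is to move the first character to the end.
For "qwdioddzlnnpv" the result is "wdioddzlnnpvq".

wdioddzlnnpvq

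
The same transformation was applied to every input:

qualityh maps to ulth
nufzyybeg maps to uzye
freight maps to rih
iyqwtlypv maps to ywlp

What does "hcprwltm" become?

The rule is to keep every other character starting from the second (positions 2nd, 4th, 6th, ...).
Doing the same to "hcprwltm": "crlm".

crlm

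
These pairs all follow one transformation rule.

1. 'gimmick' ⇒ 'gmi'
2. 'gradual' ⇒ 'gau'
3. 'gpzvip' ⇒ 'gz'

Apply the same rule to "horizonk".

Each output is the input with this applied: keep every other character starting from the first (positions 1st, 3rd, 5th, ...), then delete the last character.
Working it through for "horizonk": intermediate "hrzn", final "hrz".
(Check on "gradual": → "gaul" → "gau" ✓)

hrz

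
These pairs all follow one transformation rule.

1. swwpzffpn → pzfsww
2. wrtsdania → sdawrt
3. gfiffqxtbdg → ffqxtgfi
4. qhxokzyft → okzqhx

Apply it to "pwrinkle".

inpwr

Each output is the input with this applied: delete the last 3 characters, then move the first 3 characters to the end (rotate left by 3).
Applying both steps to "pwrinkle": "pwrin", then "inpwr".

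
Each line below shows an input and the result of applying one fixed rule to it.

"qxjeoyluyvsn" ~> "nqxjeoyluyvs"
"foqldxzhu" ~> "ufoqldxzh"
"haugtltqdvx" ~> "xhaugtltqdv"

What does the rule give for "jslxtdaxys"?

sjslxtdaxy

Looking at the pairs, the operation is to move the last character to the front.
"jslxtdaxys" → "sjslxtdaxy".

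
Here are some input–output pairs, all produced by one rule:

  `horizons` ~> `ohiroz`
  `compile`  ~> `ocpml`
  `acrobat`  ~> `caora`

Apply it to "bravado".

rbvad

Rule — swap each adjacent pair of characters (1↔2, 3↔4, ...), then delete the last 2 characters.
Working it through for "bravado": intermediate "rbvadao", final "rbvad".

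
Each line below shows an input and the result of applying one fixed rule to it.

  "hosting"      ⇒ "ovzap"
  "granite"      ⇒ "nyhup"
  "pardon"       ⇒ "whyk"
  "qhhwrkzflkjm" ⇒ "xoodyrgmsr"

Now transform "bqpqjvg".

ixwxq

In each case the input is transformed by: shift every letter 7 places forward in the alphabet (wrapping around), then delete the last 2 characters.
"bqpqjvg" → "ixwxqcn" → "ixwxq".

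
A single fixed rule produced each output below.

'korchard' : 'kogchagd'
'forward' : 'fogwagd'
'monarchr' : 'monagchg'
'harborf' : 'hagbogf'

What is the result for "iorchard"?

What's happening: replace every "r" with "g".
Doing the same to "iorchard": "iogchagd".

iogchagd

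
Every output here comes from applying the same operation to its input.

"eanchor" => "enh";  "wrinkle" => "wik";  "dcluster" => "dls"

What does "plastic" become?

pat

What's happening: keep every other character starting from the first (positions 1st, 3rd, 5th, ...), then delete the last character.
Starting from "plastic": after the first operation, "patc"; after the second, "pat".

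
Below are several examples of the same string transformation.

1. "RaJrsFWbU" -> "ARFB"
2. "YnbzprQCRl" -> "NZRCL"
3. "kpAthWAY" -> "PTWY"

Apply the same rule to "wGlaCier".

The transformation: keep every other character starting from the second (positions 2nd, 4th, 6th, ...), then convert every letter to uppercase.
Starting from "wGlaCier": after the first operation, "Gair"; after the second, "GAIR".

GAIR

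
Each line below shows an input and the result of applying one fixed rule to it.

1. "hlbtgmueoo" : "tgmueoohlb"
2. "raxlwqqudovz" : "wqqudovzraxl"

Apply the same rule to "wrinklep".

inklepwr

The pattern: swap the front and back halves of the string, then move the last 2 characters to the front (rotate right by 2).
Working it through for "wrinklep": intermediate "klepwrin", final "inklepwr".
(Check on "raxlwqqudovz": → "qudovzraxlwq" → "wqqudovzraxl" ✓)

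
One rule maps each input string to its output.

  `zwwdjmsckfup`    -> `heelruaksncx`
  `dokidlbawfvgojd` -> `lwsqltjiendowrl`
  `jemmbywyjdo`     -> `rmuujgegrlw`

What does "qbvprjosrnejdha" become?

Rule — shift every letter 8 places forward in the alphabet (wrapping around).
"qbvprjosrnejdha" → "yjdxzrwazvmrlpi".

yjdxzrwazvmrlpi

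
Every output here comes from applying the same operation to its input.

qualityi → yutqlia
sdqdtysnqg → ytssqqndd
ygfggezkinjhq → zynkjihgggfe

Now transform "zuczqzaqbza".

The rule is to delete the last character, then sort the characters into reverse alphabetical order.
"zuczqzaqbza" → "zuczqzaqbz" → "zzzzuqqcba".

zzzzuqqcba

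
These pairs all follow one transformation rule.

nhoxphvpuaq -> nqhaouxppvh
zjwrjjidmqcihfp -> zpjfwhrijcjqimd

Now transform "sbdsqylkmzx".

What's happening: take characters alternately from the front and the back (1st, last, 2nd, 2nd-last, ...).
So "sbdsqylkmzx" becomes "sxbzdmskqly".

sxbzdmskqly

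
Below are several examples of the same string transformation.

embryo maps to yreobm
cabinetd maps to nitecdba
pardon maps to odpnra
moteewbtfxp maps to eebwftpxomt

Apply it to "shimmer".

mmrehsi

Looking at the pairs, the operation is to move the first 3 characters to the end (rotate left by 3), then swap each adjacent pair of characters (1↔2, 3↔4, ...).
Working it through for "shimmer": intermediate "mmershi", final "mmrehsi".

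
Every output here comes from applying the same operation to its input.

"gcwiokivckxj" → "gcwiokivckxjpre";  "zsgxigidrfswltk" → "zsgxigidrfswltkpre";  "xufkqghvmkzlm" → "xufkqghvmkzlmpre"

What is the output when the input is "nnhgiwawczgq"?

nnhgiwawczgqpre

Looking at the pairs, the operation is to append "pre".
Doing the same to "nnhgiwawczgq": "nnhgiwawczgqpre".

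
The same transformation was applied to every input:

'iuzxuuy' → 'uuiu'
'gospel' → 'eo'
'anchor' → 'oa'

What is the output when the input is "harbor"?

Each output is the input with this applied: move the last 3 characters to the front (rotate right by 3), then keep only the vowels.
Working it through for "harbor": intermediate "borhar", final "oa".

oa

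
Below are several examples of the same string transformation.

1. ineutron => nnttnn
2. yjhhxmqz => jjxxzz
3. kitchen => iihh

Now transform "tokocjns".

ooccss

The rule is to keep one character in every 3, starting at position 2 (positions 2nd, 5th, 8th, ...), then double every character.
Applying both steps to "tokocjns": "ocs", then "ooccss".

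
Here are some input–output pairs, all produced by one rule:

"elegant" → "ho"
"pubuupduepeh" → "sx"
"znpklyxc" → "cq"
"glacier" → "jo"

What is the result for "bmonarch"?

Looking at the pairs, the operation is to shift every letter 3 places forward in the alphabet (wrapping around), then keep only the first 2 characters.
Working it through for "bmonarch": intermediate "eprqdufk", final "ep".

ep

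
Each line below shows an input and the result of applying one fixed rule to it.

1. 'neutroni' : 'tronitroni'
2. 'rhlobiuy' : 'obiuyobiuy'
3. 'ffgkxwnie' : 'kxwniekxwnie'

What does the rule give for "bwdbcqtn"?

The pattern: delete the first 3 characters, then write the whole string twice.
On "bwdbcqtn": the first step gives "bcqtn", and the second then gives "bcqtnbcqtn".
(Check on "rhlobiuy": → "obiuy" → "obiuyobiuy" ✓)

bcqtnbcqtn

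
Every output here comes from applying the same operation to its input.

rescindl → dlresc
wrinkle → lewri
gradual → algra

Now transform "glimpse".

segli

Rule — move the last 2 characters to the front (rotate right by 2), then delete the last 2 characters.
"glimpse" → "seglimp" → "segli".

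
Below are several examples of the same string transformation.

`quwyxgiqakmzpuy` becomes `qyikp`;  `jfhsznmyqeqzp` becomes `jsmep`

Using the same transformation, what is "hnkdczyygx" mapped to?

In each case the input is transformed by: keep one character in every 3, starting at position 1 (positions 1st, 4th, 7th, ...).
Doing the same to "hnkdczyygx": "hdyx".

hdyx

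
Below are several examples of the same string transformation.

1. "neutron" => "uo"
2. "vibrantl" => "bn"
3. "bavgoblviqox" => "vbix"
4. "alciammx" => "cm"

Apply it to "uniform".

The transformation: keep one character in every 3, starting at position 3 (positions 3rd, 6th, 9th, ...).
On "uniform" that produces "ir".

ir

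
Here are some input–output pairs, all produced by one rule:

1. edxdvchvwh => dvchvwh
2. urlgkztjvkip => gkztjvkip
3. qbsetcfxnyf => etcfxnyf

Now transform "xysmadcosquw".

madcosquw

Looking at the pairs, the operation is to delete the first 3 characters.
So "xysmadcosquw" becomes "madcosquw".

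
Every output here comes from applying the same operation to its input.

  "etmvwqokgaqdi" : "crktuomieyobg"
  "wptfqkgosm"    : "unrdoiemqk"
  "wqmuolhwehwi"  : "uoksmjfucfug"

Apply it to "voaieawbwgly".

What's happening: shift every letter 2 places backward in the alphabet (wrapping around).
Applying that to "voaieawbwgly" gives "tmygcyuzuejw".

tmygcyuzuejw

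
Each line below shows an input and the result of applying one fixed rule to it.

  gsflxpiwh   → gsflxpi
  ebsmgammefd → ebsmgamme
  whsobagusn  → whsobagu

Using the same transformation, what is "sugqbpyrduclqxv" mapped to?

sugqbpyrduclq

In each case the input is transformed by: delete the last 2 characters.
On "sugqbpyrduclqxv" that produces "sugqbpyrduclq".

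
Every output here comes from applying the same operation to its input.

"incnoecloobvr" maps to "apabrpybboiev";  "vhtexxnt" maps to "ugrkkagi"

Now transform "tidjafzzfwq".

vqwnsmmsjdg

The rule is to move the first character to the end, then shift every letter 13 places forward in the alphabet (wrapping around) — i.e. ROT13.
For "tidjafzzfwq", step one produces "idjafzzfwqt"; step two turns that into "vqwnsmmsjdg".
(Check on "vhtexxnt": → "htexxntv" → "ugrkkagi" ✓)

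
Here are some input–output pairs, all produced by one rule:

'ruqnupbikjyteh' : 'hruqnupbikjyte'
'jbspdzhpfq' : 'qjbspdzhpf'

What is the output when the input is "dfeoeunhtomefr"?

What's happening: move the last character to the front.
For "dfeoeunhtomefr" the result is "rdfeoeunhtomef".

rdfeoeunhtomef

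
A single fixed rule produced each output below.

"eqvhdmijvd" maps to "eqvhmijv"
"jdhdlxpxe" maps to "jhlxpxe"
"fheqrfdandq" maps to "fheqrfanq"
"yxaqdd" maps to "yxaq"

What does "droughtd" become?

The rule is to remove every "d".
Applying that to "droughtd" gives "rought".

rought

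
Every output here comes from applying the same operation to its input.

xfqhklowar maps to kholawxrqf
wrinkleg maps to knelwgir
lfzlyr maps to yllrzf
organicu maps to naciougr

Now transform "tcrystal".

Each output is the input with this applied: move the first 3 characters to the end (rotate left by 3), then swap each adjacent pair of characters (1↔2, 3↔4, ...).
"tcrystal" → "ystaltcr" → "syattlrc".

syattlrc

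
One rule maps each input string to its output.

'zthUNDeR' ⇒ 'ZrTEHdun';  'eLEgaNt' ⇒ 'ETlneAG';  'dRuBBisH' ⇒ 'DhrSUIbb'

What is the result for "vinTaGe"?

Each output is the input with this applied: take characters alternately from the front and the back (1st, last, 2nd, 2nd-last, ...), then flip the case of every letter.
For "vinTaGe", step one produces "veiGnaT"; step two turns that into "VEIgNAt".

VEIgNAt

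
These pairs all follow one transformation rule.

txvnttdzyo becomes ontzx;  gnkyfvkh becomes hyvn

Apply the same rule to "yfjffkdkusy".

sfkkf

The transformation: keep every other character starting from the second (positions 2nd, 4th, 6th, ...), then swap the first and last characters.
Working it through for "yfjffkdkusy": intermediate "ffkks", final "sfkkf".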